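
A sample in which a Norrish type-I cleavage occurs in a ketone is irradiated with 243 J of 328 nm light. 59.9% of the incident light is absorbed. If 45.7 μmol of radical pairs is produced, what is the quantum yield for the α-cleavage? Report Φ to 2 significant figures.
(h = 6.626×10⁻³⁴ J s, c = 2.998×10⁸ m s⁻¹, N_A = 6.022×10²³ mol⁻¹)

Product: 45.7 μmol = 4.57×10⁻⁵ mol.
Photon energy at 328 nm: hc/λ = (6.626×10⁻³⁴)(2.998×10⁸)/(328×10⁻⁹) = 6.056×10⁻¹⁹ J.
Photons incident: 243 / 6.056×10⁻¹⁹ = 4.013×10²⁰, i.e. 4.013×10²⁰/6.022×10²³ = 6.664×10⁻⁴ mol.
Photons absorbed: 0.599 × 6.664×10⁻⁴ = 3.992×10⁻⁴ mol.
Φ = 4.57×10⁻⁵ mol / 3.992×10⁻⁴ mol photons = 0.11.

Φ = 0.11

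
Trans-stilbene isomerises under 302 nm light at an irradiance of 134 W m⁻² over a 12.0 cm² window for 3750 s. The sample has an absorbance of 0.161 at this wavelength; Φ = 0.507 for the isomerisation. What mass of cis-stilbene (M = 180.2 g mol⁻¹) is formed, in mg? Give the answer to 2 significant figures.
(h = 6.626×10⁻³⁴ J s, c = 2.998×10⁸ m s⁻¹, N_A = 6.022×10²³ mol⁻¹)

43 mg

Photon energy at 302 nm: hc/λ = (6.626×10⁻³⁴)(2.998×10⁸)/(302×10⁻⁹) = 6.578×10⁻¹⁹ J.
Energy delivered: (134 W m⁻²)(12.0×10⁻⁴ m²)(3750 s) = 603.0 J.
Photons incident: 603.0 / 6.578×10⁻¹⁹ = 9.167×10²⁰, i.e. 9.167×10²⁰/6.022×10²³ = 0.001522 mol.
Fraction absorbed: 1 − 10^(−0.161) = 0.3098.
Photons absorbed: 0.3098 × 0.001522 = 4.715×10⁻⁴ mol.
Product: Φ × n_abs = 0.507 × 4.715×10⁻⁴ = 2.391×10⁻⁴ mol.
Mass: 2.391×10⁻⁴ × 180.2 = 0.04309 g = 43 mg.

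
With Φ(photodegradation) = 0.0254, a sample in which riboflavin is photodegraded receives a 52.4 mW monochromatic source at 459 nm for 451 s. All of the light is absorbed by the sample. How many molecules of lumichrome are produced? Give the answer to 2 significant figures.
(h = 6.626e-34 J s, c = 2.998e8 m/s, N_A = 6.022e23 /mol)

1.4e18 molecules

Photon energy at 459 nm: hc/λ = (6.626e-34)(2.998e8)/(459e-9) = 4.328e-19 J.
Energy delivered: (52.4 mW)(451 s) = 23.63 J.
Photons incident: 23.63 / 4.328e-19 = 5.460e19, i.e. 5.460e19/6.022e23 = 9.067e-5 mol.
Product: Φ × n_abs = 0.0254 × 9.067e-5 = 2.303e-6 mol.
As a count: 2.303e-6 × 6.022e23 = 1.4e18.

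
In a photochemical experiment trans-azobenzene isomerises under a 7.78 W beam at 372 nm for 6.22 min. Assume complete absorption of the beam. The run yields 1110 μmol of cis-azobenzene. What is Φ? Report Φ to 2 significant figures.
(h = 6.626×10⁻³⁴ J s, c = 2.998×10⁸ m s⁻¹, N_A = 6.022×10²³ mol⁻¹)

Product: 1110 μmol = 0.00111 mol.
Photon energy at 372 nm: hc/λ = (6.626×10⁻³⁴)(2.998×10⁸)/(372×10⁻⁹) = 5.340×10⁻¹⁹ J.
Energy delivered: (7.78 W)(373.2 s) = 2903 J.
Photons incident: 2903 / 5.340×10⁻¹⁹ = 5.436×10²¹, i.e. 5.436×10²¹/6.022×10²³ = 0.009027 mol.
Φ = 0.00111 mol / 0.009027 mol photons = 0.12.

Φ = 0.12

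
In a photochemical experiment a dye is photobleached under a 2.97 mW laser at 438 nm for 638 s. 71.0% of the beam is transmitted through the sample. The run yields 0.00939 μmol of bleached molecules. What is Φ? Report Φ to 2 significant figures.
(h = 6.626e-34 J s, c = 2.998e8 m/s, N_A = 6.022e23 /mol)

Φ = 0.0047

Product: 0.00939 μmol = 9.39e-9 mol.
Photon energy at 438 nm: hc/λ = (6.626e-34)(2.998e8)/(438e-9) = 4.535e-19 J.
Energy delivered: (2.97 mW)(638 s) = 1.895 J.
Photons incident: 1.895 / 4.535e-19 = 4.179e18, i.e. 4.179e18/6.022e23 = 6.940e-6 mol.
Fraction absorbed: 1 − 71.0/100 = 0.2900.
Photons absorbed: 0.2900 × 6.940e-6 = 2.013e-6 mol.
Φ = 9.39e-9 mol / 2.013e-6 mol photons = 0.0047.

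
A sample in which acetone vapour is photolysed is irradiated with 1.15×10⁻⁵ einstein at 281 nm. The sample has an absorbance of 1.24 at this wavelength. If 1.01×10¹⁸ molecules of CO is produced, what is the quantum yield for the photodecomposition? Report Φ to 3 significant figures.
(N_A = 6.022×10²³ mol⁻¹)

Φ = 0.155

Product: 1.01×10¹⁸ / 6.022×10²³ = 1.677×10⁻⁶ mol.
Fraction absorbed: 1 − 10^(−1.24) = 0.9425.
Photons absorbed: 0.9425 × 1.15×10⁻⁵ = 1.084×10⁻⁵ mol.
Φ = 1.677×10⁻⁶ mol / 1.084×10⁻⁵ mol photons = 0.155.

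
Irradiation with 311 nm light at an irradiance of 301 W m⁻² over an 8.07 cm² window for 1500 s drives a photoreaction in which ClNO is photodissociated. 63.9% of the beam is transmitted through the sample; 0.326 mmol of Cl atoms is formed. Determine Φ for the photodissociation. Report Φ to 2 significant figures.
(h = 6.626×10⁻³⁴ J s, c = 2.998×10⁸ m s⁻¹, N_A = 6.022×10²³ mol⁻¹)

Product: 0.326 mmol = 3.26×10⁻⁴ mol.
Photon energy at 311 nm: hc/λ = (6.626×10⁻³⁴)(2.998×10⁸)/(311×10⁻⁹) = 6.387×10⁻¹⁹ J.
Energy delivered: (301 W m⁻²)(8.07×10⁻⁴ m²)(1500 s) = 364.4 J.
Photons incident: 364.4 / 6.387×10⁻¹⁹ = 5.705×10²⁰, i.e. 5.705×10²⁰/6.022×10²³ = 9.474×10⁻⁴ mol.
Fraction absorbed: 1 − 63.9/100 = 0.3610.
Photons absorbed: 0.3610 × 9.474×10⁻⁴ = 3.420×10⁻⁴ mol.
Φ = 3.26×10⁻⁴ mol / 3.420×10⁻⁴ mol photons = 0.95.

Φ = 0.95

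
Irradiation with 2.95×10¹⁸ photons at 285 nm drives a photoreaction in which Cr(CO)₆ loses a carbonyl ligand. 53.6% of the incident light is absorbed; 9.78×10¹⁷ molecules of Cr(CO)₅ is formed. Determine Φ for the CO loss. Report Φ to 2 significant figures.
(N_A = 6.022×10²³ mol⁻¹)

Φ = 0.62

Product: 9.78×10¹⁷ / 6.022×10²³ = 1.624×10⁻⁶ mol.
Moles of photons: 2.95×10¹⁸ / 6.022×10²³ = 4.899×10⁻⁶ mol.
Photons absorbed: 0.536 × 4.899×10⁻⁶ = 2.626×10⁻⁶ mol.
Φ = 1.624×10⁻⁶ mol / 2.626×10⁻⁶ mol photons = 0.62.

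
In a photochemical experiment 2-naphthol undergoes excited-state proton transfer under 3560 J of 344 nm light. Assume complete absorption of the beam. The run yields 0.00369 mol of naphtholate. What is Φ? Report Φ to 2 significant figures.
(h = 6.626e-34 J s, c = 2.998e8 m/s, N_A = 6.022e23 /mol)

Photon energy at 344 nm: hc/λ = (6.626e-34)(2.998e8)/(344e-9) = 5.775e-19 J.
Photons incident: 3560 / 5.775e-19 = 6.165e21, i.e. 6.165e21/6.022e23 = 0.01024 mol.
Φ = 0.00369 mol / 0.01024 mol photons = 0.36.

Φ = 0.36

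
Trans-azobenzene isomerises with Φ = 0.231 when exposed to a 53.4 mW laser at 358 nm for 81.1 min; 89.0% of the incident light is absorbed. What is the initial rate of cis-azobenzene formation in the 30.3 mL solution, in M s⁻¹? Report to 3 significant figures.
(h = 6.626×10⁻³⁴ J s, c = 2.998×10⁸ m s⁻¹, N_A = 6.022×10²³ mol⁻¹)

Photon energy at 358 nm: hc/λ = (6.626×10⁻³⁴)(2.998×10⁸)/(358×10⁻⁹) = 5.549×10⁻¹⁹ J.
Energy delivered: (53.4 mW)(4866 s) = 259.8 J.
Photons incident: 259.8 / 5.549×10⁻¹⁹ = 4.682×10²⁰, i.e. 4.682×10²⁰/6.022×10²³ = 7.775×10⁻⁴ mol.
Photons absorbed: 0.890 × 7.775×10⁻⁴ = 6.920×10⁻⁴ mol.
Product formed: 0.231 × 6.920×10⁻⁴ = 1.599×10⁻⁴ mol.
Rate: 1.599×10⁻⁴ mol / (4866 s × 0.0303 L) = 1.08×10⁻⁶ M s⁻¹.

1.08×10⁻⁶ M s⁻¹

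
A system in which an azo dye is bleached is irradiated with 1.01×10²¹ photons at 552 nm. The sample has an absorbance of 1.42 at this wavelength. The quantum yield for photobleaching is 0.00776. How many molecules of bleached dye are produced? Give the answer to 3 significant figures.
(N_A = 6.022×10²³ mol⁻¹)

7.54×10¹⁸ molecules

Moles of photons: 1.01×10²¹ / 6.022×10²³ = 0.001677 mol.
Fraction absorbed: 1 − 10^(−1.42) = 0.9620.
Photons absorbed: 0.9620 × 0.001677 = 0.001613 mol.
Product: Φ × n_abs = 0.00776 × 0.001613 = 1.252×10⁻⁵ mol.
As a count: 1.252×10⁻⁵ × 6.022×10²³ = 7.54×10¹⁸.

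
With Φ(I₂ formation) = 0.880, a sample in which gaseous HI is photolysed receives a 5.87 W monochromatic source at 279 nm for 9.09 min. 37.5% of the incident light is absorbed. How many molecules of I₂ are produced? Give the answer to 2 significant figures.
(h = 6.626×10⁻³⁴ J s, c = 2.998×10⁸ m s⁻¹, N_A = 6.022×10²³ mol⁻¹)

1.5×10²¹ molecules

Photon energy at 279 nm: hc/λ = (6.626×10⁻³⁴)(2.998×10⁸)/(279×10⁻⁹) = 7.120×10⁻¹⁹ J.
Energy delivered: (5.87 W)(545.4 s) = 3201 J.
Photons incident: 3201 / 7.120×10⁻¹⁹ = 4.496×10²¹, i.e. 4.496×10²¹/6.022×10²³ = 0.007466 mol.
Photons absorbed: 0.375 × 0.007466 = 0.002800 mol.
Product: Φ × n_abs = 0.880 × 0.002800 = 0.002464 mol.
As a count: 0.002464 × 6.022×10²³ = 1.5×10²¹.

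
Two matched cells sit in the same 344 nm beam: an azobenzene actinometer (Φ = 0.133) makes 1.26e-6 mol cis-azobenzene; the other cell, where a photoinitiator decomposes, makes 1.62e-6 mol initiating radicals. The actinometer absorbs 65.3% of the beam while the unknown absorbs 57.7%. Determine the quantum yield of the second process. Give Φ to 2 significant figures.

Φ = 0.19

Photons absorbed by the actinometer: 1.26e-6 / 0.133 = 9.474e-6 mol.
Incident flux: 9.474e-6 / 0.653 = 1.451e-5 einstein.
Absorbed by unknown: 0.577 × 1.451e-5 = 8.372e-6 mol.
Φ(unknown) = 1.62e-6 / 8.372e-6 = 0.19.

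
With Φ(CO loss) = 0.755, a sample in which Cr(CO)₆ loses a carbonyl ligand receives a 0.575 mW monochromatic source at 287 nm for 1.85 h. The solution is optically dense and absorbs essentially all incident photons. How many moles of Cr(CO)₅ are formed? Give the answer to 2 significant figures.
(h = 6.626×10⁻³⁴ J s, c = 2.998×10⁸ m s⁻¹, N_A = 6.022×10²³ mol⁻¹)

6.9×10⁻⁶ mol

Photon energy at 287 nm: hc/λ = (6.626×10⁻³⁴)(2.998×10⁸)/(287×10⁻⁹) = 6.922×10⁻¹⁹ J.
Energy delivered: (0.575 mW)(6660 s) = 3.830 J.
Photons incident: 3.830 / 6.922×10⁻¹⁹ = 5.533×10¹⁸, i.e. 5.533×10¹⁸/6.022×10²³ = 9.188×10⁻⁶ mol.
Product: Φ × n_abs = 0.755 × 9.188×10⁻⁶ = 6.937×10⁻⁶ mol.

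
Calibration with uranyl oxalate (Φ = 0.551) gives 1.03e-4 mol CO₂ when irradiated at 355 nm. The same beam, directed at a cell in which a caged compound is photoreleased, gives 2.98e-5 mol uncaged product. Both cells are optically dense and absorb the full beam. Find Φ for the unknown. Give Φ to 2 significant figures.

Photons absorbed by the actinometer: 1.03e-4 / 0.551 = 1.869e-4 mol.
Φ(unknown) = 2.98e-5 / 1.869e-4 = 0.16.

Φ = 0.16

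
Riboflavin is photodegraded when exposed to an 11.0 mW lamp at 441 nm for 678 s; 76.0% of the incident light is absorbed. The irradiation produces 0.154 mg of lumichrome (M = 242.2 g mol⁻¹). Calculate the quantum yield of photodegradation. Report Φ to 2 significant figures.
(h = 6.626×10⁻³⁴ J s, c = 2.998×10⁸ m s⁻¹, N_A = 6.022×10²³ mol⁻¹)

Φ = 0.030

Product: 0.154 mg / 242.2 g mol⁻¹ = 6.358×10⁻⁷ mol.
Photon energy at 441 nm: hc/λ = (6.626×10⁻³⁴)(2.998×10⁸)/(441×10⁻⁹) = 4.504×10⁻¹⁹ J.
Energy delivered: (11.0 mW)(678 s) = 7.458 J.
Photons incident: 7.458 / 4.504×10⁻¹⁹ = 1.656×10¹⁹, i.e. 1.656×10¹⁹/6.022×10²³ = 2.750×10⁻⁵ mol.
Photons absorbed: 0.760 × 2.750×10⁻⁵ = 2.090×10⁻⁵ mol.
Φ = 6.358×10⁻⁷ mol / 2.090×10⁻⁵ mol photons = 0.030.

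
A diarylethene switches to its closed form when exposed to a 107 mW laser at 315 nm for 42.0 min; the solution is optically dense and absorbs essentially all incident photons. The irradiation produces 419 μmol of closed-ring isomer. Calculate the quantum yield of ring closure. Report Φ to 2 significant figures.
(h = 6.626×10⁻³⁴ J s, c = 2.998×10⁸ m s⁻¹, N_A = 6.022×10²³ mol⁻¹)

Φ = 0.59

Product: 419 μmol = 4.19×10⁻⁴ mol.
Photon energy at 315 nm: hc/λ = (6.626×10⁻³⁴)(2.998×10⁸)/(315×10⁻⁹) = 6.306×10⁻¹⁹ J.
Energy delivered: (107 mW)(2520 s) = 269.6 J.
Photons incident: 269.6 / 6.306×10⁻¹⁹ = 4.275×10²⁰, i.e. 4.275×10²⁰/6.022×10²³ = 7.099×10⁻⁴ mol.
Φ = 4.19×10⁻⁴ mol / 7.099×10⁻⁴ mol photons = 0.59.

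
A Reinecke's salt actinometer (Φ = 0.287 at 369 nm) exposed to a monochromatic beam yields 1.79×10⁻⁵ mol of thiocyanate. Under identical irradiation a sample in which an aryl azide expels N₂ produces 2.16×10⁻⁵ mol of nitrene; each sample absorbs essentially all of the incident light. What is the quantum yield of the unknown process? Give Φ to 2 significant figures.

Φ = 0.35

Photons absorbed by the actinometer: 1.79×10⁻⁵ / 0.287 = 6.237×10⁻⁵ mol.
Φ(unknown) = 2.16×10⁻⁵ / 6.237×10⁻⁵ = 0.35.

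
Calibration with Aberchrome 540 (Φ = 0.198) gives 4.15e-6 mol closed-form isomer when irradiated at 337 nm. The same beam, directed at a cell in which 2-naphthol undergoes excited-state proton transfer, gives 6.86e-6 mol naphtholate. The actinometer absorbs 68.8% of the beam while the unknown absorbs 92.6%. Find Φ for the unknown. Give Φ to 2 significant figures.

Photons absorbed by the actinometer: 4.15e-6 / 0.198 = 2.096e-5 mol.
Incident flux: 2.096e-5 / 0.688 = 3.047e-5 einstein.
Absorbed by unknown: 0.926 × 3.047e-5 = 2.822e-5 mol.
Φ(unknown) = 6.86e-6 / 2.822e-5 = 0.24.

Φ = 0.24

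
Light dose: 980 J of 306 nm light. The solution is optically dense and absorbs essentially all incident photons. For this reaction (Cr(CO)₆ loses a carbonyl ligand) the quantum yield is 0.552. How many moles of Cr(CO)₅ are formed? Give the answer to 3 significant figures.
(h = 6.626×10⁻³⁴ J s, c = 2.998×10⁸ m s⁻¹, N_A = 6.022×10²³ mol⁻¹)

0.00138 mol

Photon energy at 306 nm: hc/λ = (6.626×10⁻³⁴)(2.998×10⁸)/(306×10⁻⁹) = 6.492×10⁻¹⁹ J.
Photons incident: 980 / 6.492×10⁻¹⁹ = 1.510×10²¹, i.e. 1.510×10²¹/6.022×10²³ = 0.002507 mol.
Product: Φ × n_abs = 0.552 × 0.002507 = 0.001384 mol.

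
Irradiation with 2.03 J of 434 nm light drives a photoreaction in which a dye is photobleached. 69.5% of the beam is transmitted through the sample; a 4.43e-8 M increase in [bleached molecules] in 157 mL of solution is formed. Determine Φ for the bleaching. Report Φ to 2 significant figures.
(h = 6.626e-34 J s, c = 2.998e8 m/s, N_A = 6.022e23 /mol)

Φ = 0.0031

Product: (4.43e-8 M)(0.157 L) = 6.955e-9 mol.
Photon energy at 434 nm: hc/λ = (6.626e-34)(2.998e8)/(434e-9) = 4.577e-19 J.
Photons incident: 2.03 / 4.577e-19 = 4.435e18, i.e. 4.435e18/6.022e23 = 7.365e-6 mol.
Fraction absorbed: 1 − 69.5/100 = 0.3050.
Photons absorbed: 0.3050 × 7.365e-6 = 2.246e-6 mol.
Φ = 6.955e-9 mol / 2.246e-6 mol photons = 0.0031.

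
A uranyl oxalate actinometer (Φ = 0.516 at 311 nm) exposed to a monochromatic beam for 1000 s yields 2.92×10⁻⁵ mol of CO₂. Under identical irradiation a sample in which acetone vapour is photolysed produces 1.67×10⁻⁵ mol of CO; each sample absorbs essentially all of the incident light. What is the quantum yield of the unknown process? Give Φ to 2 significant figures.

Photons absorbed by the actinometer: 2.92×10⁻⁵ / 0.516 = 5.659×10⁻⁵ mol.
Φ(unknown) = 1.67×10⁻⁵ / 5.659×10⁻⁵ = 0.30.

Φ = 0.30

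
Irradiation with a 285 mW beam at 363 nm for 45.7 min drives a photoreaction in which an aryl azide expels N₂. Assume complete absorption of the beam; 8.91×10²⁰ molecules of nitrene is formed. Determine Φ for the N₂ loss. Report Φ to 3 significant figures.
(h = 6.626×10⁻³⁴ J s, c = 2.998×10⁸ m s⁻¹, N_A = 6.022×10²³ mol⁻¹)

Product: 8.91×10²⁰ / 6.022×10²³ = 0.001480 mol.
Photon energy at 363 nm: hc/λ = (6.626×10⁻³⁴)(2.998×10⁸)/(363×10⁻⁹) = 5.472×10⁻¹⁹ J.
Energy delivered: (285 mW)(2742 s) = 781.5 J.
Photons incident: 781.5 / 5.472×10⁻¹⁹ = 1.428×10²¹, i.e. 1.428×10²¹/6.022×10²³ = 0.002371 mol.
Φ = 0.001480 mol / 0.002371 mol photons = 0.624.

Φ = 0.624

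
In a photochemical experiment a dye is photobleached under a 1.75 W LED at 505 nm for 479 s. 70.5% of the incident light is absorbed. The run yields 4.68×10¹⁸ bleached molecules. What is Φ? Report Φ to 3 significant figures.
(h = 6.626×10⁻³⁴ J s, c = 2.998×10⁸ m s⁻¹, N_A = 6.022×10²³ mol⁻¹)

Φ = 0.00312

Product: 4.68×10¹⁸ / 6.022×10²³ = 7.772×10⁻⁶ mol.
Photon energy at 505 nm: hc/λ = (6.626×10⁻³⁴)(2.998×10⁸)/(505×10⁻⁹) = 3.934×10⁻¹⁹ J.
Energy delivered: (1.75 W)(479 s) = 838.3 J.
Photons incident: 838.3 / 3.934×10⁻¹⁹ = 2.131×10²¹, i.e. 2.131×10²¹/6.022×10²³ = 0.003539 mol.
Photons absorbed: 0.705 × 0.003539 = 0.002495 mol.
Φ = 7.772×10⁻⁶ mol / 0.002495 mol photons = 0.00312.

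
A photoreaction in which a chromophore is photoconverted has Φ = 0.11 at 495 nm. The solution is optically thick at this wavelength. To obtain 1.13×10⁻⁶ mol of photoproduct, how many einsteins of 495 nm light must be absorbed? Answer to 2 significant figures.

Photons that must be absorbed: 1.13×10⁻⁶ / 0.11 = 1.027×10⁻⁵ mol.

1.0×10⁻⁵ einstein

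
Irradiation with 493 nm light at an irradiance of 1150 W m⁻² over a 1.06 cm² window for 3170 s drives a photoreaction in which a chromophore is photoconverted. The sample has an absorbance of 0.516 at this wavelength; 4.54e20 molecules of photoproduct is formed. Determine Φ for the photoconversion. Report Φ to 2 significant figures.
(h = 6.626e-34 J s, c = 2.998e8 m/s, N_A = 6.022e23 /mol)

Φ = 0.68

Product: 4.54e20 / 6.022e23 = 7.539e-4 mol.
Photon energy at 493 nm: hc/λ = (6.626e-34)(2.998e8)/(493e-9) = 4.029e-19 J.
Energy delivered: (1150 W m⁻²)(1.06e-4 m²)(3170 s) = 386.4 J.
Photons incident: 386.4 / 4.029e-19 = 9.590e20, i.e. 9.590e20/6.022e23 = 0.001592 mol.
Fraction absorbed: 1 − 10^(−0.516) = 0.6952.
Photons absorbed: 0.6952 × 0.001592 = 0.001107 mol.
Φ = 7.539e-4 mol / 0.001107 mol photons = 0.68.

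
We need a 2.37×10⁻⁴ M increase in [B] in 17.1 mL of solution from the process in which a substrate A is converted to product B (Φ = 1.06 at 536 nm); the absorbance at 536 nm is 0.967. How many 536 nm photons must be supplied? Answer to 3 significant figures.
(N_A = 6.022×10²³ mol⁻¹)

Product: (2.37×10⁻⁴ M)(0.0171 L) = 4.053×10⁻⁶ mol.
Photons that must be absorbed: 4.053×10⁻⁶ / 1.06 = 3.824×10⁻⁶ mol.
Fraction absorbed: 1 − 10^(−0.967) = 0.8921.
Incident photons needed: 3.824×10⁻⁶ / 0.8921 = 4.287×10⁻⁶ mol.
Photon count: 4.287×10⁻⁶ × 6.022×10²³ = 2.58×10¹⁸.

2.58×10¹⁸ photons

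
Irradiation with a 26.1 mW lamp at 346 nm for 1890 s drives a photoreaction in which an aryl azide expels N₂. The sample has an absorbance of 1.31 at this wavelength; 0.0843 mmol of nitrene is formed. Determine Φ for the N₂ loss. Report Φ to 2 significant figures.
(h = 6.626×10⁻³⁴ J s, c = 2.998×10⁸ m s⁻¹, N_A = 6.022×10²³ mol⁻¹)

Product: 0.0843 mmol = 8.43×10⁻⁵ mol.
Photon energy at 346 nm: hc/λ = (6.626×10⁻³⁴)(2.998×10⁸)/(346×10⁻⁹) = 5.741×10⁻¹⁹ J.
Energy delivered: (26.1 mW)(1890 s) = 49.33 J.
Photons incident: 49.33 / 5.741×10⁻¹⁹ = 8.593×10¹⁹, i.e. 8.593×10¹⁹/6.022×10²³ = 1.427×10⁻⁴ mol.
Fraction absorbed: 1 − 10^(−1.31) = 0.9510.
Photons absorbed: 0.9510 × 1.427×10⁻⁴ = 1.357×10⁻⁴ mol.
Φ = 8.43×10⁻⁵ mol / 1.357×10⁻⁴ mol photons = 0.62.

Φ = 0.62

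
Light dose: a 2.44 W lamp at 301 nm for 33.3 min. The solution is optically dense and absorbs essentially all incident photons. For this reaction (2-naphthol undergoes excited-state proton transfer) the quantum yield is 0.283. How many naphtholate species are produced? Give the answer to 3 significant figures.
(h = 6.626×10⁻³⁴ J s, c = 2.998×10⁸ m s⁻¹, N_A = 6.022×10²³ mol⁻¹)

Photon energy at 301 nm: hc/λ = (6.626×10⁻³⁴)(2.998×10⁸)/(301×10⁻⁹) = 6.600×10⁻¹⁹ J.
Energy delivered: (2.44 W)(1998 s) = 4875 J.
Photons incident: 4875 / 6.600×10⁻¹⁹ = 7.386×10²¹, i.e. 7.386×10²¹/6.022×10²³ = 0.01227 mol.
Product: Φ × n_abs = 0.283 × 0.01227 = 0.003472 mol.
As a count: 0.003472 × 6.022×10²³ = 2.09×10²¹.

2.09×10²¹ species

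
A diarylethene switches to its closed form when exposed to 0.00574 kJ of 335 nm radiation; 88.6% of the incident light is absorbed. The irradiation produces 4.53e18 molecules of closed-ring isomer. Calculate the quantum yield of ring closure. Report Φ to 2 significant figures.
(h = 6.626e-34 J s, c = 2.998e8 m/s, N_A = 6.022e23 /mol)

Φ = 0.53

Product: 4.53e18 / 6.022e23 = 7.522e-6 mol.
Photon energy at 335 nm: hc/λ = (6.626e-34)(2.998e8)/(335e-9) = 5.930e-19 J.
Incident energy: 0.00574 kJ = 5.74 J.
Photons incident: 5.74 / 5.930e-19 = 9.680e18, i.e. 9.680e18/6.022e23 = 1.607e-5 mol.
Photons absorbed: 0.886 × 1.607e-5 = 1.424e-5 mol.
Φ = 7.522e-6 mol / 1.424e-5 mol photons = 0.53.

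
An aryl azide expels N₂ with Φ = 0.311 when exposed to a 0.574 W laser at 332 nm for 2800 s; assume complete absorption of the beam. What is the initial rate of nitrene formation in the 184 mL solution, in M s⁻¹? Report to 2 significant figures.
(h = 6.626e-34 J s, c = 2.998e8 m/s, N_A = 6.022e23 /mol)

Photon energy at 332 nm: hc/λ = (6.626e-34)(2.998e8)/(332e-9) = 5.983e-19 J.
Energy delivered: (0.574 W)(2800 s) = 1607 J.
Photons incident: 1607 / 5.983e-19 = 2.686e21, i.e. 2.686e21/6.022e23 = 0.004460 mol.
Product formed: 0.311 × 0.004460 = 0.001387 mol.
Rate: 0.001387 mol / (2800 s × 0.184 L) = 2.7e-6 M s⁻¹.

2.7e-6 M s⁻¹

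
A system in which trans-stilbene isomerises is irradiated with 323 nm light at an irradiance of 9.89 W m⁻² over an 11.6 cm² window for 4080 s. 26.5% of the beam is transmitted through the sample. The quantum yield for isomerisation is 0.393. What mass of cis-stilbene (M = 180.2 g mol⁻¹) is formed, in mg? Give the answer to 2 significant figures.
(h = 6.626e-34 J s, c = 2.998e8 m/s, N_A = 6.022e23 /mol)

6.6 mg

Photon energy at 323 nm: hc/λ = (6.626e-34)(2.998e8)/(323e-9) = 6.150e-19 J.
Energy delivered: (9.89 W m⁻²)(11.6e-4 m²)(4080 s) = 46.81 J.
Photons incident: 46.81 / 6.150e-19 = 7.611e19, i.e. 7.611e19/6.022e23 = 1.264e-4 mol.
Fraction absorbed: 1 − 26.5/100 = 0.7350.
Photons absorbed: 0.7350 × 1.264e-4 = 9.290e-5 mol.
Product: Φ × n_abs = 0.393 × 9.290e-5 = 3.651e-5 mol.
Mass: 3.651e-5 × 180.2 = 0.006579 g = 6.6 mg.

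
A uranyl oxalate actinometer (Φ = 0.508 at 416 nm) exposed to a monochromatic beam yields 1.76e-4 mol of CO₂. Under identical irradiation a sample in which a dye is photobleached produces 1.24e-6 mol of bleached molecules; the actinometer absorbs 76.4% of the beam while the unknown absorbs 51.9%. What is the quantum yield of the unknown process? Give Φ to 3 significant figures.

Photons absorbed by the actinometer: 1.76e-4 / 0.508 = 3.465e-4 mol.
Incident flux: 3.465e-4 / 0.764 = 4.535e-4 einstein.
Absorbed by unknown: 0.519 × 4.535e-4 = 2.354e-4 mol.
Φ(unknown) = 1.24e-6 / 2.354e-4 = 0.00527.

Φ = 0.00527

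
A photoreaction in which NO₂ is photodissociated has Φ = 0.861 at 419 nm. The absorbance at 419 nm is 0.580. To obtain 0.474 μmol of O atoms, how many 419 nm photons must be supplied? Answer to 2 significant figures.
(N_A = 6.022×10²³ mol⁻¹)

Product: 0.474 μmol = 4.74×10⁻⁷ mol.
Photons that must be absorbed: 4.74×10⁻⁷ / 0.861 = 5.505×10⁻⁷ mol.
Fraction absorbed: 1 − 10^(−0.580) = 0.7370.
Incident photons needed: 5.505×10⁻⁷ / 0.7370 = 7.469×10⁻⁷ mol.
Photon count: 7.469×10⁻⁷ × 6.022×10²³ = 4.5×10¹⁷.

4.5×10¹⁷ photons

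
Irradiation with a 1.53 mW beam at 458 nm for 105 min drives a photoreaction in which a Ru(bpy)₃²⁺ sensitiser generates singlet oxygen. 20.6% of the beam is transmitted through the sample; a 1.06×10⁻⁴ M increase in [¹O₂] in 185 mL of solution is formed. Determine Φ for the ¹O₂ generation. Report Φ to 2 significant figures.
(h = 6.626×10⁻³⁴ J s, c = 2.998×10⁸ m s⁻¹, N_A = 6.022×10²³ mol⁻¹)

Φ = 0.67

Product: (1.06×10⁻⁴ M)(0.185 L) = 1.961×10⁻⁵ mol.
Photon energy at 458 nm: hc/λ = (6.626×10⁻³⁴)(2.998×10⁸)/(458×10⁻⁹) = 4.337×10⁻¹⁹ J.
Energy delivered: (1.53 mW)(6300 s) = 9.639 J.
Photons incident: 9.639 / 4.337×10⁻¹⁹ = 2.223×10¹⁹, i.e. 2.223×10¹⁹/6.022×10²³ = 3.691×10⁻⁵ mol.
Fraction absorbed: 1 − 20.6/100 = 0.7940.
Photons absorbed: 0.7940 × 3.691×10⁻⁵ = 2.931×10⁻⁵ mol.
Φ = 1.961×10⁻⁵ mol / 2.931×10⁻⁵ mol photons = 0.67.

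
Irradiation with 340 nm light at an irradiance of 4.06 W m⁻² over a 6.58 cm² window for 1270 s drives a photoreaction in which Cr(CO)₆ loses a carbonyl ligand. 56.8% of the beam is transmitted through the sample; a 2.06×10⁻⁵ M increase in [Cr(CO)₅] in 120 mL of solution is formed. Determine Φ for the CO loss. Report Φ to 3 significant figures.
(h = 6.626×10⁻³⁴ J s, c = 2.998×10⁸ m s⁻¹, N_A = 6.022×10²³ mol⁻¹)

Product: (2.06×10⁻⁵ M)(0.12 L) = 2.472×10⁻⁶ mol.
Photon energy at 340 nm: hc/λ = (6.626×10⁻³⁴)(2.998×10⁸)/(340×10⁻⁹) = 5.843×10⁻¹⁹ J.
Energy delivered: (4.06 W m⁻²)(6.58×10⁻⁴ m²)(1270 s) = 3.393 J.
Photons incident: 3.393 / 5.843×10⁻¹⁹ = 5.807×10¹⁸, i.e. 5.807×10¹⁸/6.022×10²³ = 9.643×10⁻⁶ mol.
Fraction absorbed: 1 − 56.8/100 = 0.4320.
Photons absorbed: 0.4320 × 9.643×10⁻⁶ = 4.166×10⁻⁶ mol.
Φ = 2.472×10⁻⁶ mol / 4.166×10⁻⁶ mol photons = 0.593.

Φ = 0.593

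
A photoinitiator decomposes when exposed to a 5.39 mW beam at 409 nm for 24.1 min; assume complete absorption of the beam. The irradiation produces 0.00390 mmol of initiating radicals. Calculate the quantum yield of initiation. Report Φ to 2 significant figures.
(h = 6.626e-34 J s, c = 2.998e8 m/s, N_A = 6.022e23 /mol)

Φ = 0.15

Product: 0.00390 mmol = 3.90e-6 mol.
Photon energy at 409 nm: hc/λ = (6.626e-34)(2.998e8)/(409e-9) = 4.857e-19 J.
Energy delivered: (5.39 mW)(1446 s) = 7.794 J.
Photons incident: 7.794 / 4.857e-19 = 1.605e19, i.e. 1.605e19/6.022e23 = 2.665e-5 mol.
Φ = 3.90e-6 mol / 2.665e-5 mol photons = 0.15.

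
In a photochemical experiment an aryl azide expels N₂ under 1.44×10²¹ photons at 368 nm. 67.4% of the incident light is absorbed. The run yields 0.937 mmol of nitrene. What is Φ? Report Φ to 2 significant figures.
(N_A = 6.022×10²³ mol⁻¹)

Product: 0.937 mmol = 9.37×10⁻⁴ mol.
Moles of photons: 1.44×10²¹ / 6.022×10²³ = 0.002391 mol.
Photons absorbed: 0.674 × 0.002391 = 0.001612 mol.
Φ = 9.37×10⁻⁴ mol / 0.001612 mol photons = 0.58.

Φ = 0.58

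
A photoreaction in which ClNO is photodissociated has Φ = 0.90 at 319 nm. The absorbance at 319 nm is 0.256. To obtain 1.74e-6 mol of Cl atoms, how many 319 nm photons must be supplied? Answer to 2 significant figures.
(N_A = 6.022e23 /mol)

2.6e18 photons

Photons that must be absorbed: 1.74e-6 / 0.90 = 1.933e-6 mol.
Fraction absorbed: 1 − 10^(−0.256) = 0.4454.
Incident photons needed: 1.933e-6 / 0.4454 = 4.340e-6 mol.
Photon count: 4.340e-6 × 6.022e23 = 2.6e18.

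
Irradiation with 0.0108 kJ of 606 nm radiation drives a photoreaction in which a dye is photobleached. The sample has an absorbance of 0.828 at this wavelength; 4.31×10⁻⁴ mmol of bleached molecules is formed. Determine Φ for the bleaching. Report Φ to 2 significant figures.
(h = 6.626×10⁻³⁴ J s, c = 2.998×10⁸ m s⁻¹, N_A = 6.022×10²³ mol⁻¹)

Φ = 0.0093

Product: 4.31×10⁻⁴ mmol = 4.31×10⁻⁷ mol.
Photon energy at 606 nm: hc/λ = (6.626×10⁻³⁴)(2.998×10⁸)/(606×10⁻⁹) = 3.278×10⁻¹⁹ J.
Incident energy: 0.0108 kJ = 10.8 J.
Photons incident: 10.8 / 3.278×10⁻¹⁹ = 3.295×10¹⁹, i.e. 3.295×10¹⁹/6.022×10²³ = 5.472×10⁻⁵ mol.
Fraction absorbed: 1 − 10^(−0.828) = 0.8514.
Photons absorbed: 0.8514 × 5.472×10⁻⁵ = 4.659×10⁻⁵ mol.
Φ = 4.31×10⁻⁷ mol / 4.659×10⁻⁵ mol photons = 0.0093.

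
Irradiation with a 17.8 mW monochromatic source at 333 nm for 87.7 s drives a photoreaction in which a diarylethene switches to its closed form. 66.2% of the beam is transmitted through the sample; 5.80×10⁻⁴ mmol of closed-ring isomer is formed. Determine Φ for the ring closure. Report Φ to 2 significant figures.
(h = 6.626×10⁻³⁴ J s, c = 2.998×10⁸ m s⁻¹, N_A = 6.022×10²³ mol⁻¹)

Product: 5.80×10⁻⁴ mmol = 5.80×10⁻⁷ mol.
Photon energy at 333 nm: hc/λ = (6.626×10⁻³⁴)(2.998×10⁸)/(333×10⁻⁹) = 5.965×10⁻¹⁹ J.
Energy delivered: (17.8 mW)(87.7 s) = 1.561 J.
Photons incident: 1.561 / 5.965×10⁻¹⁹ = 2.617×10¹⁸, i.e. 2.617×10¹⁸/6.022×10²³ = 4.346×10⁻⁶ mol.
Fraction absorbed: 1 − 66.2/100 = 0.3380.
Photons absorbed: 0.3380 × 4.346×10⁻⁶ = 1.469×10⁻⁶ mol.
Φ = 5.80×10⁻⁷ mol / 1.469×10⁻⁶ mol photons = 0.39.

Φ = 0.39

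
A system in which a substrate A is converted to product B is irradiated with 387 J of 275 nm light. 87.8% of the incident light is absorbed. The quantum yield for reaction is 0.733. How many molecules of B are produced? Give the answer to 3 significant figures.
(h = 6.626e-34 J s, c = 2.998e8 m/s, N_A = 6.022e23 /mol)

Photon energy at 275 nm: hc/λ = (6.626e-34)(2.998e8)/(275e-9) = 7.224e-19 J.
Photons incident: 387 / 7.224e-19 = 5.357e20, i.e. 5.357e20/6.022e23 = 8.896e-4 mol.
Photons absorbed: 0.878 × 8.896e-4 = 7.811e-4 mol.
Product: Φ × n_abs = 0.733 × 7.811e-4 = 5.725e-4 mol.
As a count: 5.725e-4 × 6.022e23 = 3.45e20.

3.45e20 molecules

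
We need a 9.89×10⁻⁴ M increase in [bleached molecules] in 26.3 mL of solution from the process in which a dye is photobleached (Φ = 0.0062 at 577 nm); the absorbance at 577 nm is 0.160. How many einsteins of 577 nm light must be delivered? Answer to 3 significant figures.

0.0136 einstein

Product: (9.89×10⁻⁴ M)(0.0263 L) = 2.601×10⁻⁵ mol.
Photons that must be absorbed: 2.601×10⁻⁵ / 0.0062 = 0.004195 mol.
Fraction absorbed: 1 − 10^(−0.160) = 0.3082.
Incident photons needed: 0.004195 / 0.3082 = 0.01361 mol.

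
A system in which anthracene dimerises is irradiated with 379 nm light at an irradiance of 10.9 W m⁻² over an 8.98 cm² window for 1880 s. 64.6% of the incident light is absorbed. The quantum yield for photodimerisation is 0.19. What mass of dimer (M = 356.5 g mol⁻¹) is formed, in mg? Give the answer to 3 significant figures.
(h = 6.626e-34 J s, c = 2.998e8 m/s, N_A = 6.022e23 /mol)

Photon energy at 379 nm: hc/λ = (6.626e-34)(2.998e8)/(379e-9) = 5.241e-19 J.
Energy delivered: (10.9 W m⁻²)(8.98e-4 m²)(1880 s) = 18.40 J.
Photons incident: 18.40 / 5.241e-19 = 3.511e19, i.e. 3.511e19/6.022e23 = 5.830e-5 mol.
Photons absorbed: 0.646 × 5.830e-5 = 3.766e-5 mol.
Product: Φ × n_abs = 0.19 × 3.766e-5 = 7.155e-6 mol.
Mass: 7.155e-6 × 356.5 = 0.002551 g = 2.55 mg.

2.55 mg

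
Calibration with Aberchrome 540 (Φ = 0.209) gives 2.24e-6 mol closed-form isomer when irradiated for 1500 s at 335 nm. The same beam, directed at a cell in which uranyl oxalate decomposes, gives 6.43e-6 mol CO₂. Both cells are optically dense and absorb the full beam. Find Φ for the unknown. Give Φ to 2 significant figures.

Photons absorbed by the actinometer: 2.24e-6 / 0.209 = 1.072e-5 mol.
Φ(unknown) = 6.43e-6 / 1.072e-5 = 0.60.

Φ = 0.60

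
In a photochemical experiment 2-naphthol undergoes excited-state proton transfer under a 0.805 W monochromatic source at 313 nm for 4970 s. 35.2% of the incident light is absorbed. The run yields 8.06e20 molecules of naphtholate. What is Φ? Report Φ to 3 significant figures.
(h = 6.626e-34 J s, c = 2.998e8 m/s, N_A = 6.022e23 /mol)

Φ = 0.363

Product: 8.06e20 / 6.022e23 = 0.001338 mol.
Photon energy at 313 nm: hc/λ = (6.626e-34)(2.998e8)/(313e-9) = 6.347e-19 J.
Energy delivered: (0.805 W)(4970 s) = 4001 J.
Photons incident: 4001 / 6.347e-19 = 6.304e21, i.e. 6.304e21/6.022e23 = 0.01047 mol.
Photons absorbed: 0.352 × 0.01047 = 0.003685 mol.
Φ = 0.001338 mol / 0.003685 mol photons = 0.363.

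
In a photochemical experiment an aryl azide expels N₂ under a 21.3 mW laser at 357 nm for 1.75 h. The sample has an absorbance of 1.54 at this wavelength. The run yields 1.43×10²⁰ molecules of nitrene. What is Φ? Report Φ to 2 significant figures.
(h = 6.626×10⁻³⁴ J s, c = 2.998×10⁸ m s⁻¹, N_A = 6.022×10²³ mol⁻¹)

Φ = 0.61

Product: 1.43×10²⁰ / 6.022×10²³ = 2.375×10⁻⁴ mol.
Photon energy at 357 nm: hc/λ = (6.626×10⁻³⁴)(2.998×10⁸)/(357×10⁻⁹) = 5.564×10⁻¹⁹ J.
Energy delivered: (21.3 mW)(6300 s) = 134.2 J.
Photons incident: 134.2 / 5.564×10⁻¹⁹ = 2.412×10²⁰, i.e. 2.412×10²⁰/6.022×10²³ = 4.005×10⁻⁴ mol.
Fraction absorbed: 1 − 10^(−1.54) = 0.9712.
Photons absorbed: 0.9712 × 4.005×10⁻⁴ = 3.890×10⁻⁴ mol.
Φ = 2.375×10⁻⁴ mol / 3.890×10⁻⁴ mol photons = 0.61.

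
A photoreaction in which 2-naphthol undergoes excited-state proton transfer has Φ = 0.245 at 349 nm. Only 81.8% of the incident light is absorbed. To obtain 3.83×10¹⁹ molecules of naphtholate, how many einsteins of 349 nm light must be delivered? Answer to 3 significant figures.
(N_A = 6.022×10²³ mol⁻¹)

Product: 3.83×10¹⁹ / 6.022×10²³ = 6.360×10⁻⁵ mol.
Photons that must be absorbed: 6.360×10⁻⁵ / 0.245 = 2.596×10⁻⁴ mol.
Incident photons needed: 2.596×10⁻⁴ / 0.818 = 3.174×10⁻⁴ mol.

3.17×10⁻⁴ einstein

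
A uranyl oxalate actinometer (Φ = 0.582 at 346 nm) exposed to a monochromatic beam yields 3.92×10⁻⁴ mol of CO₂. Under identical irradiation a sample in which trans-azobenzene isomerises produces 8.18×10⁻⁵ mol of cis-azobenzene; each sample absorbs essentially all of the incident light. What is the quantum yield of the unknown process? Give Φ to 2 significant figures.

Photons absorbed by the actinometer: 3.92×10⁻⁴ / 0.582 = 6.735×10⁻⁴ mol.
Φ(unknown) = 8.18×10⁻⁵ / 6.735×10⁻⁴ = 0.12.

Φ = 0.12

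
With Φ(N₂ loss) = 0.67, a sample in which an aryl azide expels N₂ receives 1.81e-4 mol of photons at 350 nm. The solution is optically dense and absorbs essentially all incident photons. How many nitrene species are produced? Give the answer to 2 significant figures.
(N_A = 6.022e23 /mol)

7.3e19 species

Product: Φ × n_abs = 0.67 × 1.81e-4 = 1.213e-4 mol.
As a count: 1.213e-4 × 6.022e23 = 7.3e19.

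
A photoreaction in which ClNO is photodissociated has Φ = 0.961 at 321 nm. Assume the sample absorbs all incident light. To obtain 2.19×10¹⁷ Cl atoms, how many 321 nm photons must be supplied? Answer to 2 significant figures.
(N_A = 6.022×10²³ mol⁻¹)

2.3×10¹⁷ photons

Product: 2.19×10¹⁷ / 6.022×10²³ = 3.637×10⁻⁷ mol.
Photons that must be absorbed: 3.637×10⁻⁷ / 0.961 = 3.785×10⁻⁷ mol.
Photon count: 3.785×10⁻⁷ × 6.022×10²³ = 2.3×10¹⁷.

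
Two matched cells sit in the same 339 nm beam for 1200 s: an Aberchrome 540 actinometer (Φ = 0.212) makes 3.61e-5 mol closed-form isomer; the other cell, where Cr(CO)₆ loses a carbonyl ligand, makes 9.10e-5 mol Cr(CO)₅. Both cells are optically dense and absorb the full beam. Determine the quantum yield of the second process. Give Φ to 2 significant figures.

Φ = 0.53

Photons absorbed by the actinometer: 3.61e-5 / 0.212 = 1.703e-4 mol.
Φ(unknown) = 9.10e-5 / 1.703e-4 = 0.53.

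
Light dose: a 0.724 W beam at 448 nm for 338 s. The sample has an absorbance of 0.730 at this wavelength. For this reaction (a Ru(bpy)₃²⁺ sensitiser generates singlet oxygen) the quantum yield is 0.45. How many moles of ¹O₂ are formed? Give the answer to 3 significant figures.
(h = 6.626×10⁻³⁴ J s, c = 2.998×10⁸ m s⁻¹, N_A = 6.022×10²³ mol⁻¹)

3.36×10⁻⁴ mol

Photon energy at 448 nm: hc/λ = (6.626×10⁻³⁴)(2.998×10⁸)/(448×10⁻⁹) = 4.434×10⁻¹⁹ J.
Energy delivered: (0.724 W)(338 s) = 244.7 J.
Photons incident: 244.7 / 4.434×10⁻¹⁹ = 5.519×10²⁰, i.e. 5.519×10²⁰/6.022×10²³ = 9.165×10⁻⁴ mol.
Fraction absorbed: 1 − 10^(−0.730) = 0.8138.
Photons absorbed: 0.8138 × 9.165×10⁻⁴ = 7.458×10⁻⁴ mol.
Product: Φ × n_abs = 0.45 × 7.458×10⁻⁴ = 3.356×10⁻⁴ mol.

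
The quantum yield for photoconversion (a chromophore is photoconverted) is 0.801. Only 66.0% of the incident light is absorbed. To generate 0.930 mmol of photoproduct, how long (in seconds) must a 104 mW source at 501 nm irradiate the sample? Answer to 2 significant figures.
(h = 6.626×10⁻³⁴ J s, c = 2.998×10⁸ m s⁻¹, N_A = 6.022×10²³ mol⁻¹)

Product: 0.930 mmol = 9.30×10⁻⁴ mol.
Photons that must be absorbed: 9.30×10⁻⁴ / 0.801 = 0.001161 mol.
Incident photons needed: 0.001161 / 0.660 = 0.001759 mol.
Photon energy: hc/λ = 3.965×10⁻¹⁹ J; per mole, 2.388×10⁵ J mol⁻¹.
Energy required: 0.001759 × 2.388×10⁵ = 420.0 J.
Time: 420.0 J / 0.104 W = 4000 s.

t ≈ 4000 s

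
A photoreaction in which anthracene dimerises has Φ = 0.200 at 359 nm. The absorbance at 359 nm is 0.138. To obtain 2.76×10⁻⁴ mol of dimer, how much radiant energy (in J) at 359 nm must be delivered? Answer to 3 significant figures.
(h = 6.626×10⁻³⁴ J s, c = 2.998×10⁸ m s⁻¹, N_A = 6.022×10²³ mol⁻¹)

1690 J

Photons that must be absorbed: 2.76×10⁻⁴ / 0.200 = 0.001380 mol.
Fraction absorbed: 1 − 10^(−0.138) = 0.2722.
Incident photons needed: 0.001380 / 0.2722 = 0.005070 mol.
Photon energy: hc/λ = 5.533×10⁻¹⁹ J; per mole, 3.332×10⁵ J mol⁻¹.
Energy required: 0.005070 × 3.332×10⁵ = 1690 J.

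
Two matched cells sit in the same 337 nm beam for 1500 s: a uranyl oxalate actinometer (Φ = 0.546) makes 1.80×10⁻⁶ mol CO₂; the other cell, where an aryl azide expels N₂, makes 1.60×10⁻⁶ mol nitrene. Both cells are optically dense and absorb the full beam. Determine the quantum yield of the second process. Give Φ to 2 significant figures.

Photons absorbed by the actinometer: 1.80×10⁻⁶ / 0.546 = 3.297×10⁻⁶ mol.
Φ(unknown) = 1.60×10⁻⁶ / 3.297×10⁻⁶ = 0.49.

Φ = 0.49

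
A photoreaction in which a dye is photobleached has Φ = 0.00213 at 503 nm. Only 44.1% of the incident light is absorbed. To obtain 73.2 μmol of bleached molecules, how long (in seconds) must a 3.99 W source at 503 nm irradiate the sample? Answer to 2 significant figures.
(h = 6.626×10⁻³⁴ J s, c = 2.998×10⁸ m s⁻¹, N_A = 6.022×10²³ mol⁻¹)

t ≈ 4600 s

Product: 73.2 μmol = 7.32×10⁻⁵ mol.
Photons that must be absorbed: 7.32×10⁻⁵ / 0.00213 = 0.03437 mol.
Incident photons needed: 0.03437 / 0.441 = 0.07794 mol.
Photon energy: hc/λ = 3.949×10⁻¹⁹ J; per mole, 2.378×10⁵ J mol⁻¹.
Energy required: 0.07794 × 2.378×10⁵ = 1.853×10⁴ J.
Time: 1.853×10⁴ J / 3.99 W = 4600 s.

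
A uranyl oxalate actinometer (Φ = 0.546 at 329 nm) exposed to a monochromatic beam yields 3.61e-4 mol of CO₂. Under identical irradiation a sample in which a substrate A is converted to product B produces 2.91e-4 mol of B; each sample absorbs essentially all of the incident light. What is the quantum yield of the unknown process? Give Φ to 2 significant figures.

Photons absorbed by the actinometer: 3.61e-4 / 0.546 = 6.612e-4 mol.
Φ(unknown) = 2.91e-4 / 6.612e-4 = 0.44.

Φ = 0.44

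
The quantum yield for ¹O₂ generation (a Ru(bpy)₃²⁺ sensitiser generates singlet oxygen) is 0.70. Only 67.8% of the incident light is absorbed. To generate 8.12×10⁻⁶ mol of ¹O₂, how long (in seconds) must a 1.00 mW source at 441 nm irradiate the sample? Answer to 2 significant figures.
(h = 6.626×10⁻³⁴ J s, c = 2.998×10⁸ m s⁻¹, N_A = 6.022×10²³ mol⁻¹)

Photons that must be absorbed: 8.12×10⁻⁶ / 0.70 = 1.160×10⁻⁵ mol.
Incident photons needed: 1.160×10⁻⁵ / 0.678 = 1.711×10⁻⁵ mol.
Photon energy: hc/λ = 4.504×10⁻¹⁹ J; per mole, 2.712×10⁵ J mol⁻¹.
Energy required: 1.711×10⁻⁵ × 2.712×10⁵ = 4.640 J.
Time: 4.640 J / 0.001 W = 4600 s.

t ≈ 4600 s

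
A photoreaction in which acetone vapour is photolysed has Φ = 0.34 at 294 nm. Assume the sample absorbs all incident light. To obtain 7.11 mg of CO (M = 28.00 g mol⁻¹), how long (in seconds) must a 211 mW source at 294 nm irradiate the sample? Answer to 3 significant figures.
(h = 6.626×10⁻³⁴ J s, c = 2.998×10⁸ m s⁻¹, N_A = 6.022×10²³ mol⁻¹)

t ≈ 1440 s

Product: 7.11 mg / 28.00 g mol⁻¹ = 2.539×10⁻⁴ mol.
Photons that must be absorbed: 2.539×10⁻⁴ / 0.34 = 7.468×10⁻⁴ mol.
Photon energy: hc/λ = 6.757×10⁻¹⁹ J; per mole, 4.069×10⁵ J mol⁻¹.
Energy required: 7.468×10⁻⁴ × 4.069×10⁵ = 303.9 J.
Time: 303.9 J / 0.211 W = 1440 s.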